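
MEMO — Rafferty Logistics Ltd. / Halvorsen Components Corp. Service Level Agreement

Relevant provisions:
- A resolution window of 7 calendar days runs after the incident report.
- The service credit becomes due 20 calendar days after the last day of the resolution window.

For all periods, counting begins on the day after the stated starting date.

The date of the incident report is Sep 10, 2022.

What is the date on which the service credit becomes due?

Adding 7 calendar days to Sep 10, 2022 gives Sep 17, 2022, which is the last day of the resolution window.
Adding 20 calendar days to Sep 17, 2022 gives Oct 7, 2022, which is the date on which the service credit becomes due.

Oct 7, 2022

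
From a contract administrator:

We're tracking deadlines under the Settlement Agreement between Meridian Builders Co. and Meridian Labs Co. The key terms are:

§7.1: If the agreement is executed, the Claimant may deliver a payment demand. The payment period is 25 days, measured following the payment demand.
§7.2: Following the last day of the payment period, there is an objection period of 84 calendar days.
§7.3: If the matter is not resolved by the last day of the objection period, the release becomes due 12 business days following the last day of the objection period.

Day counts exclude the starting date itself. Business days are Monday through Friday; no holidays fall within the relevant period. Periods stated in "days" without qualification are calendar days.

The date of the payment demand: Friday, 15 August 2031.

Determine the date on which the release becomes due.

18 December 2031

The last day of the payment period: 15 August 2031 + 25 days = 9 September 2031.
The last day of the objection period: 9 September 2031 + 84 days = 2 December 2031.
From Tuesday, 2 December 2031, 12 business days (Dec 3, Dec 4, Dec 5, Dec 8, …, Dec 16, Dec 17, Dec 18, skipping weekends) brings us to Thursday, 18 December 2031, which is the date on which the release becomes due.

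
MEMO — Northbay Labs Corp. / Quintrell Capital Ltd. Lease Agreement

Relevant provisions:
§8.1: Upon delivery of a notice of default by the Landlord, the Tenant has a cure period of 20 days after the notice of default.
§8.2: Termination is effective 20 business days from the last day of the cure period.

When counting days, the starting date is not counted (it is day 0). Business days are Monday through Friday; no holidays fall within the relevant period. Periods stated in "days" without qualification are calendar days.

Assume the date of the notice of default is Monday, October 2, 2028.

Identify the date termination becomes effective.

November 17, 2028

The last day of the cure period: 20 calendar days after October 2, 2028 is October 22, 2028.
The date termination becomes effective: 20 business days after Sunday, October 22, 2028, skipping weekends — Oct 23, Oct 24, Oct 25, Oct 26, …, Nov 15, Nov 16, Nov 17 — lands on Friday, November 17, 2028.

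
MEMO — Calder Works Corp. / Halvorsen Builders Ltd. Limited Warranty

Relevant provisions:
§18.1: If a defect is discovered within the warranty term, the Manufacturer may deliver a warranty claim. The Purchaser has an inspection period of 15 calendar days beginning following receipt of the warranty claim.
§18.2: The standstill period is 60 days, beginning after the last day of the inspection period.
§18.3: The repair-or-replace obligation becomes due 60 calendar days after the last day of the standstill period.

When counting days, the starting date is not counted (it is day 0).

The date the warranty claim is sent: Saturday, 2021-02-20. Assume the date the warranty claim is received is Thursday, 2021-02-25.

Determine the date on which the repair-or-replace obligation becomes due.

Adding 15 calendar days to 2021-02-25 gives 2021-03-12, which is the last day of the inspection period.
The last day of the standstill period: 60 calendar days after 2021-03-12 is 2021-05-11.
The date on which the repair-or-replace obligation becomes due: 60 calendar days after 2021-05-11 is 2021-07-10.

2021-07-10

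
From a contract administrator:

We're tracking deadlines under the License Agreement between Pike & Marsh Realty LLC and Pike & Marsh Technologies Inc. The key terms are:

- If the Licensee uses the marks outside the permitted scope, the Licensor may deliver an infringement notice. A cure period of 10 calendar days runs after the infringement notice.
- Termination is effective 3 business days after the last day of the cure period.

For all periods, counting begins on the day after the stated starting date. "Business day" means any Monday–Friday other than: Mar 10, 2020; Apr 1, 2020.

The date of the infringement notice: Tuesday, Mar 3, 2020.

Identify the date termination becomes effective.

Mar 18, 2020

The last day of the cure period: 10 calendar days after Mar 3, 2020 is Mar 13, 2020.
From Friday, Mar 13, 2020, 3 business days (Mar 16, Mar 17, Mar 18, skipping weekends) brings us to Wednesday, Mar 18, 2020, which is the date termination becomes effective.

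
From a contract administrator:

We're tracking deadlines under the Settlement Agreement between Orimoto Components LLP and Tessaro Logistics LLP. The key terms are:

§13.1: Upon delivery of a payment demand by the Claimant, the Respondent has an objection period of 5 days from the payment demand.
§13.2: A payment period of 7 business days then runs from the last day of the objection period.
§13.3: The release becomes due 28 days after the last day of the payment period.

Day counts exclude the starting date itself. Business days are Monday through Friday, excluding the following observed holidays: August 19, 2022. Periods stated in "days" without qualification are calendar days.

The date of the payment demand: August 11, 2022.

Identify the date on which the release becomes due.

Adding 5 calendar days to August 11, 2022 gives August 16, 2022, which is the last day of the objection period.
The last day of the payment period: 7 business days after Tuesday, August 16, 2022, skipping weekends and the listed holiday on Aug 19 — Aug 17, Aug 18, Aug 22, Aug 23, Aug 24, Aug 25, Aug 26 — lands on Friday, August 26, 2022.
The date on which the release becomes due: 28 calendar days after August 26, 2022 is September 23, 2022.

September 23, 2022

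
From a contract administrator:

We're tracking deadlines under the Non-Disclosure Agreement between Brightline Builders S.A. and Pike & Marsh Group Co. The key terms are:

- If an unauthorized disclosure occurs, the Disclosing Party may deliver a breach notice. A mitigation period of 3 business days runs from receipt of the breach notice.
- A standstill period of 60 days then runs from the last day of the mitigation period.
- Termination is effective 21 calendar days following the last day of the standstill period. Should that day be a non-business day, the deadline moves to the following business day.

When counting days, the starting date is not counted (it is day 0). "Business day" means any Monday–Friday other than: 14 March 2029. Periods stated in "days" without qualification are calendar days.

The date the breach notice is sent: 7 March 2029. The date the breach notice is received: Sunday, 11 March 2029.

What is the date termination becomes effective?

The last day of the mitigation period: 3 business days after Sunday, 11 March 2029, skipping weekends and the listed holiday on Mar 14 — Mar 12, Mar 13, Mar 15 — lands on Thursday, 15 March 2029.
The last day of the standstill period: 60 calendar days after 15 March 2029 is 14 May 2029.
The date termination becomes effective: 21 calendar days after 14 May 2029 is 4 June 2029. 4 June 2029 is a Monday and is not a listed holiday, so no roll-forward applies.

4 June 2029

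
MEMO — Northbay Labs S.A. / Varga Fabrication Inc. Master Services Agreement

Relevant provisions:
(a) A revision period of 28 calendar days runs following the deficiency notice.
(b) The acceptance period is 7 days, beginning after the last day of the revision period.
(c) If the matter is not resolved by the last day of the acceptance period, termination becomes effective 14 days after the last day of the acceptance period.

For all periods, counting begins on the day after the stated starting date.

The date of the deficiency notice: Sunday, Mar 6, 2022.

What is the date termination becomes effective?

Apr 24, 2022

The last day of the revision period: Mar 6, 2022 + 28 days = Apr 3, 2022.
The last day of the acceptance period: Apr 3, 2022 + 7 days = Apr 10, 2022.
The date termination becomes effective: Apr 10, 2022 + 14 days = Apr 24, 2022.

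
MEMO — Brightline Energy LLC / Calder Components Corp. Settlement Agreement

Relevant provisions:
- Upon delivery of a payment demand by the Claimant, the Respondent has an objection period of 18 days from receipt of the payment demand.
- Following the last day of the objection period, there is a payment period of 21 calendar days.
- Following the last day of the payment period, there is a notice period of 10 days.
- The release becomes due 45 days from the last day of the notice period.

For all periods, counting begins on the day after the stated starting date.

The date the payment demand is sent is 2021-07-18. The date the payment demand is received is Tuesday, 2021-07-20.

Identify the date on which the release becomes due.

2021-10-22

The last day of the objection period: 2021-07-20 + 18 days = 2021-08-07.
The last day of the payment period: 21 calendar days after 2021-08-07 is 2021-08-28.
Adding 10 calendar days to 2021-08-28 gives 2021-09-07, which is the last day of the notice period.
The date on which the release becomes due: 2021-09-07 + 45 days = 2021-10-22.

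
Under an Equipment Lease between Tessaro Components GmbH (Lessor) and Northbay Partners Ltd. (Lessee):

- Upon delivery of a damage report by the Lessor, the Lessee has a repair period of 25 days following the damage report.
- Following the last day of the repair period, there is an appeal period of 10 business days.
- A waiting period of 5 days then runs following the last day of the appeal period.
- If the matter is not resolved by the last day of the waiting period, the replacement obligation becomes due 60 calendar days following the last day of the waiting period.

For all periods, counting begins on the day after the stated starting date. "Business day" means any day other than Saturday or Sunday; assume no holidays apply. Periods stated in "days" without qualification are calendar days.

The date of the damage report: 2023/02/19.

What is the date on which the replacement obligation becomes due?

2023/06/03

The last day of the repair period: 2023/02/19 + 25 days = 2023/03/16.
From Thursday, 2023/03/16, 10 business days (Mar 17, Mar 20, Mar 21, Mar 22, Mar 23, Mar 24, Mar 27, Mar 28, Mar 29, Mar 30, skipping weekends) brings us to Thursday, 2023/03/30, which is the last day of the appeal period.
The last day of the waiting period: 5 calendar days after 2023/03/30 is 2023/04/04.
Adding 60 calendar days to 2023/04/04 gives 2023/06/03, which is the date on which the replacement obligation becomes due.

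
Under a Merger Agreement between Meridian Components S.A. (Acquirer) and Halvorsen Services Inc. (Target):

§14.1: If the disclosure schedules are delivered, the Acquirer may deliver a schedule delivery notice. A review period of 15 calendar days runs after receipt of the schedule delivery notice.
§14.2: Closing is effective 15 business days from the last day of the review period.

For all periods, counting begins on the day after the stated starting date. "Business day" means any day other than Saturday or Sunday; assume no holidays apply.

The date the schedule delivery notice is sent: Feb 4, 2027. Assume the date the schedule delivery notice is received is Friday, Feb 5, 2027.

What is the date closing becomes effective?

Mar 12, 2027

Adding 15 calendar days to Feb 5, 2027 gives Feb 20, 2027, which is the last day of the review period.
The date closing becomes effective: counting 15 business days from Saturday, Feb 20, 2027 (Feb 22, Feb 23, Feb 24, Feb 25, …, Mar 10, Mar 11, Mar 12, skipping weekends) reaches Friday, Mar 12, 2027.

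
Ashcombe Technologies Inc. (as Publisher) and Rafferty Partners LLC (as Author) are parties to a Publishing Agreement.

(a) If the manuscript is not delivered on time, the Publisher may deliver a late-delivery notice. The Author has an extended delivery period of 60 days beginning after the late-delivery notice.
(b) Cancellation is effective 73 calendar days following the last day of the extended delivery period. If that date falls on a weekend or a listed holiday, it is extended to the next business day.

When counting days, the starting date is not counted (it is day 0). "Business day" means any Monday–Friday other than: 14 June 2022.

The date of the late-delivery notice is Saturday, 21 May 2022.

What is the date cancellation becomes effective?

Adding 60 calendar days to 21 May 2022 gives 20 July 2022, which is the last day of the extended delivery period.
The date cancellation becomes effective: 20 July 2022 + 73 days = 1 October 2022. That falls on a Saturday, so it rolls to the next business day, Monday, 3 October 2022.

3 October 2022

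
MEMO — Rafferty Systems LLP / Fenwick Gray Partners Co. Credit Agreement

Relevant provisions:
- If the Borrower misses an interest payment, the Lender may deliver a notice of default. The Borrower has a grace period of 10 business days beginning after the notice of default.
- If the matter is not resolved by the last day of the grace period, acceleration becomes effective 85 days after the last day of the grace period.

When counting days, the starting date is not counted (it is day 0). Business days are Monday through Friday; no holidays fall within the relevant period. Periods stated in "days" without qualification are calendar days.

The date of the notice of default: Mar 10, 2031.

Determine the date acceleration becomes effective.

The last day of the grace period: counting 10 business days from Monday, Mar 10, 2031 (Mar 11, Mar 12, Mar 13, Mar 14, Mar 17, Mar 18, Mar 19, Mar 20, Mar 21, Mar 24, skipping weekends) reaches Monday, Mar 24, 2031.
Adding 85 calendar days to Mar 24, 2031 gives Jun 17, 2031, which is the date acceleration becomes effective.

Jun 17, 2031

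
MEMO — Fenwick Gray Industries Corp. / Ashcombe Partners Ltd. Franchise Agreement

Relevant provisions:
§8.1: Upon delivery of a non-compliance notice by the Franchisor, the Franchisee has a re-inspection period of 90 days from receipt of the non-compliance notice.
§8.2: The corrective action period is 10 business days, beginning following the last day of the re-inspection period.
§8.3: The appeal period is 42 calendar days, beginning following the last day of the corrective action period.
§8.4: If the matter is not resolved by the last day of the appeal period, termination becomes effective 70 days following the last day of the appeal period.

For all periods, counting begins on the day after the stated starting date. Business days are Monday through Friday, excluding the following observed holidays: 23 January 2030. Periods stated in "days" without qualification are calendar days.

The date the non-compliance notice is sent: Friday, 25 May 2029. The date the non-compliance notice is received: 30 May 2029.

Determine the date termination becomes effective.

1 January 2030

The last day of the re-inspection period: 30 May 2029 + 90 days = 28 August 2029.
The last day of the corrective action period: counting 10 business days from Tuesday, 28 August 2029 (Aug 29, Aug 30, Aug 31, Sep 3, Sep 4, Sep 5, Sep 6, Sep 7, Sep 10, Sep 11, skipping weekends) reaches Tuesday, 11 September 2029.
The last day of the appeal period: 11 September 2029 + 42 days = 23 October 2029.
The date termination becomes effective: 70 calendar days after 23 October 2029 is 1 January 2030.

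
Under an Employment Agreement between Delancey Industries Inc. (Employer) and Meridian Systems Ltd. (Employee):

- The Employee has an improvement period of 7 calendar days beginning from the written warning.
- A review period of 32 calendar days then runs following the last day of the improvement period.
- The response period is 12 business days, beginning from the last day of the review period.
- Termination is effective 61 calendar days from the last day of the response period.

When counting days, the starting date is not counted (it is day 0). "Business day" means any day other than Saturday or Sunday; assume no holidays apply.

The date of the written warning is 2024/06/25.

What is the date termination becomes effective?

2024/10/20

The last day of the improvement period: 7 calendar days after 2024/06/25 is 2024/07/02.
Adding 32 calendar days to 2024/07/02 gives 2024/08/03, which is the last day of the review period.
From Saturday, 2024/08/03, 12 business days (Aug 5, Aug 6, Aug 7, Aug 8, …, Aug 16, Aug 19, Aug 20, skipping weekends) brings us to Tuesday, 2024/08/20, which is the last day of the response period.
Adding 61 calendar days to 2024/08/20 gives 2024/10/20, which is the date termination becomes effective.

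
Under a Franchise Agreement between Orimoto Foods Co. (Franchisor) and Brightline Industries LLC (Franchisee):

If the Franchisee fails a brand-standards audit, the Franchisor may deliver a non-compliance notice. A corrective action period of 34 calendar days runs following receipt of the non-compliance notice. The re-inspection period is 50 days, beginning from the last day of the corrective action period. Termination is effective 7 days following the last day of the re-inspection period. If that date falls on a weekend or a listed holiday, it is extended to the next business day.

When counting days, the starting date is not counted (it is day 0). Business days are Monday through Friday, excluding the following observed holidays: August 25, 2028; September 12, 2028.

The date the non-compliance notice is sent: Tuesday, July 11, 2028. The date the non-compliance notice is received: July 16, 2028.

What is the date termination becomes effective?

October 16, 2028

The last day of the corrective action period: 34 calendar days after July 16, 2028 is August 19, 2028.
The last day of the re-inspection period: August 19, 2028 + 50 days = October 8, 2028.
The date termination becomes effective: October 8, 2028 + 7 days = October 15, 2028. That falls on a Sunday, so it rolls to the next business day, Monday, October 16, 2028.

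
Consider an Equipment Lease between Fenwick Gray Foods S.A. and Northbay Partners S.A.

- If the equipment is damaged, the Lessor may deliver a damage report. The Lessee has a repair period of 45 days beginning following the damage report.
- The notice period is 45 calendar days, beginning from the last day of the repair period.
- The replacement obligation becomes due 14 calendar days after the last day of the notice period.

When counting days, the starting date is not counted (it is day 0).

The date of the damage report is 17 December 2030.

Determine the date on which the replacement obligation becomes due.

The last day of the repair period: 45 calendar days after 17 December 2030 is 31 January 2031.
Adding 45 calendar days to 31 January 2031 gives 17 March 2031, which is the last day of the notice period.
The date on which the replacement obligation becomes due: 14 calendar days after 17 March 2031 is 31 March 2031.

31 March 2031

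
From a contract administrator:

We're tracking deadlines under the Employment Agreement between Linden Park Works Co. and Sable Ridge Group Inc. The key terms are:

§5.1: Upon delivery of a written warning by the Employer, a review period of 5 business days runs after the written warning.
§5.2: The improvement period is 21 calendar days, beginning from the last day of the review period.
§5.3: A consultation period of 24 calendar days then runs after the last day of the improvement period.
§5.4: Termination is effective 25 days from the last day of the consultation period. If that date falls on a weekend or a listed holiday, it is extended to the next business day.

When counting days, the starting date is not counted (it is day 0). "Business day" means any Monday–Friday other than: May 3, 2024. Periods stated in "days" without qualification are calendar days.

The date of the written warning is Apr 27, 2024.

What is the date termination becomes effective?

Jul 15, 2024

The last day of the review period: counting 5 business days from Saturday, Apr 27, 2024 (Apr 29, Apr 30, May 1, May 2, May 6, skipping weekends and the listed holiday on May 3) reaches Monday, May 6, 2024.
The last day of the improvement period: 21 calendar days after May 6, 2024 is May 27, 2024.
Adding 24 calendar days to May 27, 2024 gives Jun 20, 2024, which is the last day of the consultation period.
Adding 25 calendar days to Jun 20, 2024 gives Jul 15, 2024, which is the date termination becomes effective. Jul 15, 2024 is a Monday and is not a listed holiday, so no roll-forward applies.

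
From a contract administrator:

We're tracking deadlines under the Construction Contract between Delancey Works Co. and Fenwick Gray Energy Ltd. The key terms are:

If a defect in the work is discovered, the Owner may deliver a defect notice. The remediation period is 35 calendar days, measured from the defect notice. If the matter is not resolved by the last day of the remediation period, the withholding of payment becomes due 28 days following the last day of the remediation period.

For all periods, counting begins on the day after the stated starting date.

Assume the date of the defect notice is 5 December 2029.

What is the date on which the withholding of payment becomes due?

6 February 2030

The last day of the remediation period: 5 December 2029 + 35 days = 9 January 2030.
The date on which the withholding of payment becomes due: 28 calendar days after 9 January 2030 is 6 February 2030.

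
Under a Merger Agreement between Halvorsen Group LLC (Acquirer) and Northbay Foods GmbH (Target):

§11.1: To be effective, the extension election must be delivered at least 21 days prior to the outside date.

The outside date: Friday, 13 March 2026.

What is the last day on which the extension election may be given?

Counting back 21 calendar days from 13 March 2026 gives 20 February 2026.

20 February 2026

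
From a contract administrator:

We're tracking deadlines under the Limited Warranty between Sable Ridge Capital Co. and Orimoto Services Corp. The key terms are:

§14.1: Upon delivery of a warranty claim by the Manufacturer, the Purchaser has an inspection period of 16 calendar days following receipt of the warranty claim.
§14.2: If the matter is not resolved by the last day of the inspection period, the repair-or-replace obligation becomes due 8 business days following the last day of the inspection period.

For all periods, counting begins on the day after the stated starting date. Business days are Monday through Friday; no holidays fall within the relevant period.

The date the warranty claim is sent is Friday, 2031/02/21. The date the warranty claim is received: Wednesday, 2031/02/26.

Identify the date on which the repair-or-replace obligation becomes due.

2031/03/26

Adding 16 calendar days to 2031/02/26 gives 2031/03/14, which is the last day of the inspection period.
From Friday, 2031/03/14, 8 business days (Mar 17, Mar 18, Mar 19, Mar 20, Mar 21, Mar 24, Mar 25, Mar 26, skipping weekends) brings us to Wednesday, 2031/03/26, which is the date on which the repair-or-replace obligation becomes due.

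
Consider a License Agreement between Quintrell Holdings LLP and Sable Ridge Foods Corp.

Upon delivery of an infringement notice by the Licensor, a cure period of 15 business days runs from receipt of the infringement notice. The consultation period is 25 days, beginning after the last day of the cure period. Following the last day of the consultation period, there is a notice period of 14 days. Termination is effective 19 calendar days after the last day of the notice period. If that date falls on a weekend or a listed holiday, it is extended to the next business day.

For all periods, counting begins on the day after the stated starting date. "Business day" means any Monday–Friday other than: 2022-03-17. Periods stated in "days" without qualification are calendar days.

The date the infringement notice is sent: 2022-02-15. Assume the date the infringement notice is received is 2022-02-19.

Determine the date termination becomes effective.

2022-05-09

The last day of the cure period: 15 business days after Saturday, 2022-02-19, skipping weekends — Feb 21, Feb 22, Feb 23, Feb 24, …, Mar 9, Mar 10, Mar 11 — lands on Friday, 2022-03-11.
The last day of the consultation period: 2022-03-11 + 25 days = 2022-04-05.
The last day of the notice period: 14 calendar days after 2022-04-05 is 2022-04-19.
Adding 19 calendar days to 2022-04-19 gives 2022-05-08, which is the date termination becomes effective. That falls on a Sunday, so it rolls to the next business day, Monday, 2022-05-09.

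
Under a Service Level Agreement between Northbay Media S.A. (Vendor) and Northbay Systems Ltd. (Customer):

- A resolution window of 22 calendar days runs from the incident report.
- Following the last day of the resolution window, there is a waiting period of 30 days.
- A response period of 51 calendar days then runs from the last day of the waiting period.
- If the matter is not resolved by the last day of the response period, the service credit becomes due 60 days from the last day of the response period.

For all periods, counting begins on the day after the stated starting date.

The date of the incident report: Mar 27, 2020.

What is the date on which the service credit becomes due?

Sep 6, 2020

The last day of the resolution window: 22 calendar days after Mar 27, 2020 is Apr 18, 2020.
The last day of the waiting period: Apr 18, 2020 + 30 days = May 18, 2020.
The last day of the response period: May 18, 2020 + 51 days = Jul 8, 2020.
Adding 60 calendar days to Jul 8, 2020 gives Sep 6, 2020, which is the date on which the service credit becomes due.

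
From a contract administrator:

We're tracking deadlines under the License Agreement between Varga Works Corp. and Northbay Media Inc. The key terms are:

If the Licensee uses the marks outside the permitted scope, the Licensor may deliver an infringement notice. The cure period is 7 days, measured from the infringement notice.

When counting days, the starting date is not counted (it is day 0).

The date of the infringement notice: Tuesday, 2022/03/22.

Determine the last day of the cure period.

2022/03/29

The last day of the cure period: 2022/03/22 + 7 days = 2022/03/29.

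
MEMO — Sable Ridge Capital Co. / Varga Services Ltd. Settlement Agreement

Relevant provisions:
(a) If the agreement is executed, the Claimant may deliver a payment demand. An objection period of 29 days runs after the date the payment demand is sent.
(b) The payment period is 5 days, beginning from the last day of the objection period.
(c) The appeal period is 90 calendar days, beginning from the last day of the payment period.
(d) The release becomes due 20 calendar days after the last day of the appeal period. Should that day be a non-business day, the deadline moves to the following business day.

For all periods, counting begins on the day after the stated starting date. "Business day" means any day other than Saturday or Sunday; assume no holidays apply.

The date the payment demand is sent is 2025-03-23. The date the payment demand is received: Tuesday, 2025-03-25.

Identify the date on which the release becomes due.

2025-08-14

The last day of the objection period: 29 calendar days after 2025-03-23 is 2025-04-21.
The last day of the payment period: 2025-04-21 + 5 days = 2025-04-26.
The last day of the appeal period: 2025-04-26 + 90 days = 2025-07-25.
Adding 20 calendar days to 2025-07-25 gives 2025-08-14, which is the date on which the release becomes due. 2025-08-14 is a Thursday, so no roll-forward applies.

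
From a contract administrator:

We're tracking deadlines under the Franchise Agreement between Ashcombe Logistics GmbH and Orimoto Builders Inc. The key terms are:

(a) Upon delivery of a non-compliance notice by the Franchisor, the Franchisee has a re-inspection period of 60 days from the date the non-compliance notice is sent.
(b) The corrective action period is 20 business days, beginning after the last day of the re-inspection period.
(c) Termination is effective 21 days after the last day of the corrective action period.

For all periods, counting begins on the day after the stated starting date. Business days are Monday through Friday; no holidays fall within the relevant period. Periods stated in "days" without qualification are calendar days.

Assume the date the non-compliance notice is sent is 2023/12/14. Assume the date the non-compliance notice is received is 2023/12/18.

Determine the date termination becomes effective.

2024/04/01

Adding 60 calendar days to 2023/12/14 gives 2024/02/12, which is the last day of the re-inspection period.
The last day of the corrective action period: 20 business days after Monday, 2024/02/12, skipping weekends — Feb 13, Feb 14, Feb 15, Feb 16, …, Mar 7, Mar 8, Mar 11 — lands on Monday, 2024/03/11.
The date termination becomes effective: 2024/03/11 + 21 days = 2024/04/01.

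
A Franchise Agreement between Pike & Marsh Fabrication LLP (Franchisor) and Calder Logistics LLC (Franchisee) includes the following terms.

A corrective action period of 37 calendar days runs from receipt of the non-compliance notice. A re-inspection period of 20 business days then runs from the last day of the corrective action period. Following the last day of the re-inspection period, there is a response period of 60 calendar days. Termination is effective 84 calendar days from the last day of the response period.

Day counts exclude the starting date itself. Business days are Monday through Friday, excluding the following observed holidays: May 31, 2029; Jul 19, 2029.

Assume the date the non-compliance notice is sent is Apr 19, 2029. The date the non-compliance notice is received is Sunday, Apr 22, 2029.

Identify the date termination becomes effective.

Nov 18, 2029

Adding 37 calendar days to Apr 22, 2029 gives May 29, 2029, which is the last day of the corrective action period.
The last day of the re-inspection period: counting 20 business days from Tuesday, May 29, 2029 (May 30, Jun 1, Jun 4, Jun 5, …, Jun 25, Jun 26, Jun 27, skipping weekends and the listed holiday on May 31) reaches Wednesday, Jun 27, 2029.
The last day of the response period: 60 calendar days after Jun 27, 2029 is Aug 26, 2029.
The date termination becomes effective: 84 calendar days after Aug 26, 2029 is Nov 18, 2029.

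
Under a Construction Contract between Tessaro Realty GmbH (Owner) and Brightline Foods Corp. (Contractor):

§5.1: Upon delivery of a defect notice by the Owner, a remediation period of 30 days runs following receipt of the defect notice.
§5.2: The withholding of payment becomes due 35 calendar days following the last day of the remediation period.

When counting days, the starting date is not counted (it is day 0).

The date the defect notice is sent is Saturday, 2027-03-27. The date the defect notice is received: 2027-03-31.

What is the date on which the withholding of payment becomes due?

The last day of the remediation period: 2027-03-31 + 30 days = 2027-04-30.
Adding 35 calendar days to 2027-04-30 gives 2027-06-04, which is the date on which the withholding of payment becomes due.

2027-06-04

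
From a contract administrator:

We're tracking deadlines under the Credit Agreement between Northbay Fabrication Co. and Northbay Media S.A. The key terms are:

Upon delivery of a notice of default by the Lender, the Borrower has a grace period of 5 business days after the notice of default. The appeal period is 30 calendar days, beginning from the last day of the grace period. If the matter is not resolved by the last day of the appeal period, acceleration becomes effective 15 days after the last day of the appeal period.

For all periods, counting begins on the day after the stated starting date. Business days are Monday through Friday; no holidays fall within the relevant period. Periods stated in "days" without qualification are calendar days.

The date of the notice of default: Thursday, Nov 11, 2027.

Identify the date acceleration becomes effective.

Jan 2, 2028

The last day of the grace period: 5 business days after Thursday, Nov 11, 2027, skipping weekends — Nov 12, Nov 15, Nov 16, Nov 17, Nov 18 — lands on Thursday, Nov 18, 2027.
The last day of the appeal period: Nov 18, 2027 + 30 days = Dec 18, 2027.
The date acceleration becomes effective: 15 calendar days after Dec 18, 2027 is Jan 2, 2028.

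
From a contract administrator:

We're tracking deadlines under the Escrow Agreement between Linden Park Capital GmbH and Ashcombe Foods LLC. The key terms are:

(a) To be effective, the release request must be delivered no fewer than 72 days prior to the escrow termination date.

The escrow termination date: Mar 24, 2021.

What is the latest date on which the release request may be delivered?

Mar 24, 2021 minus 72 days is Jan 11, 2021.

Jan 11, 2021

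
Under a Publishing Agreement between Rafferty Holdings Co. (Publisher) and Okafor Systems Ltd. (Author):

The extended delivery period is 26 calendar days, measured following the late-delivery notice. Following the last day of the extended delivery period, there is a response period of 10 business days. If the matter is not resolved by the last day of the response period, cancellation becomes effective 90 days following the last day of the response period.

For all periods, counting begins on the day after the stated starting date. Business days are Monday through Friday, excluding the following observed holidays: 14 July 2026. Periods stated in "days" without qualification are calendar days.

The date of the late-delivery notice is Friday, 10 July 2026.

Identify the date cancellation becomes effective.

17 November 2026

Adding 26 calendar days to 10 July 2026 gives 5 August 2026, which is the last day of the extended delivery period.
From Wednesday, 5 August 2026, 10 business days (Aug 6, Aug 7, Aug 10, Aug 11, Aug 12, Aug 13, Aug 14, Aug 17, Aug 18, Aug 19, skipping weekends) brings us to Wednesday, 19 August 2026, which is the last day of the response period.
The date cancellation becomes effective: 90 calendar days after 19 August 2026 is 17 November 2026.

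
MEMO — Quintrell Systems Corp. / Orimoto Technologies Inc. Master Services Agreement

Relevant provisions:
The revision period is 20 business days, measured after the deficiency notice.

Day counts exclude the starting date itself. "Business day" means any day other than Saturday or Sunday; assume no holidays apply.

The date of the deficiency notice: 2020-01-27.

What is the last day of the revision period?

2020-02-24

From Monday, 2020-01-27, 20 business days (Jan 28, Jan 29, Jan 30, Jan 31, …, Feb 20, Feb 21, Feb 24, skipping weekends) brings us to Monday, 2020-02-24, which is the last day of the revision period.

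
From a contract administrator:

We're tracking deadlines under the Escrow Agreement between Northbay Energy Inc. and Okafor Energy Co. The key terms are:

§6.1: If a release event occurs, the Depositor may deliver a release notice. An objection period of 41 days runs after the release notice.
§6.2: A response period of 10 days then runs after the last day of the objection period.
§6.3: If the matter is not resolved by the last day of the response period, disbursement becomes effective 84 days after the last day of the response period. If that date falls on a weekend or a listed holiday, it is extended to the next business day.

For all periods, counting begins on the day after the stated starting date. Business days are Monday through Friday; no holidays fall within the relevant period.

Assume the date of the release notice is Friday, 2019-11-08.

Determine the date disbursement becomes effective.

The last day of the objection period: 41 calendar days after 2019-11-08 is 2019-12-19.
The last day of the response period: 2019-12-19 + 10 days = 2019-12-29.
Adding 84 calendar days to 2019-12-29 gives 2020-03-22, which is the date disbursement becomes effective. That falls on a Sunday, so it rolls to the next business day, Monday, 2020-03-23.

2020-03-23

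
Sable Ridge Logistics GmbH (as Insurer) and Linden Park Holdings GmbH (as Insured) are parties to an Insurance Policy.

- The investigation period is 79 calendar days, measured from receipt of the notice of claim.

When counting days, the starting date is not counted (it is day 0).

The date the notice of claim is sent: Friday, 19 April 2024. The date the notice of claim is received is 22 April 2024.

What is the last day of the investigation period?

10 July 2024

The last day of the investigation period: 79 calendar days after 22 April 2024 is 10 July 2024.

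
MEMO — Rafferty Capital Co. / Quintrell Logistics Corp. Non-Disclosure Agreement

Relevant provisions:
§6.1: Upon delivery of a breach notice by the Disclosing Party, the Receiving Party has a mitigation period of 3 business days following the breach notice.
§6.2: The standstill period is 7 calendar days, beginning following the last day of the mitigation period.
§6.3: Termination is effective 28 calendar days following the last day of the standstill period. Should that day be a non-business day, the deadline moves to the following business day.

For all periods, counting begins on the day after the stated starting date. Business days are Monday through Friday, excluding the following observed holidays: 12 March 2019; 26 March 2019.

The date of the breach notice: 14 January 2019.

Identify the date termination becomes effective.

21 February 2019

From Monday, 14 January 2019, 3 business days (Jan 15, Jan 16, Jan 17, skipping weekends) brings us to Thursday, 17 January 2019, which is the last day of the mitigation period.
The last day of the standstill period: 17 January 2019 + 7 days = 24 January 2019.
Adding 28 calendar days to 24 January 2019 gives 21 February 2019, which is the date termination becomes effective. 21 February 2019 is a Thursday and is not a listed holiday, so no roll-forward applies.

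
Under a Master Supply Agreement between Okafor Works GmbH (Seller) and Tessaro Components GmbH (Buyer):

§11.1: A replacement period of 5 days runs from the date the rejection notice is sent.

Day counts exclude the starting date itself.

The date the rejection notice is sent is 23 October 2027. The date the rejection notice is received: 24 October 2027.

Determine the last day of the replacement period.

28 October 2027

The last day of the replacement period: 23 October 2027 + 5 days = 28 October 2027.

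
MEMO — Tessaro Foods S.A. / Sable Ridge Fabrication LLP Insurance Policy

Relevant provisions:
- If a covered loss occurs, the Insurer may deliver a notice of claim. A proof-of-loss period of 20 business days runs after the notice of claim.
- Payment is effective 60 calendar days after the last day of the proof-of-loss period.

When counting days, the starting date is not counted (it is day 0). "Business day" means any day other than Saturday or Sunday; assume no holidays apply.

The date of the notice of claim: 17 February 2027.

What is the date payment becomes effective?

From Wednesday, 17 February 2027, 20 business days (Feb 18, Feb 19, Feb 22, Feb 23, …, Mar 15, Mar 16, Mar 17, skipping weekends) brings us to Wednesday, 17 March 2027, which is the last day of the proof-of-loss period.
The date payment becomes effective: 17 March 2027 + 60 days = 16 May 2027.

16 May 2027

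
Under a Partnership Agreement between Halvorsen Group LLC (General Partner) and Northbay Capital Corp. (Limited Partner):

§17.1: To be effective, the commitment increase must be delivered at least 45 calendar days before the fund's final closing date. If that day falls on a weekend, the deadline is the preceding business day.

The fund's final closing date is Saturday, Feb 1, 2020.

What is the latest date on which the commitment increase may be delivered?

Dec 18, 2019

Feb 1, 2020 minus 45 days is Dec 18, 2019. That is a Wednesday, so no adjustment is needed.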